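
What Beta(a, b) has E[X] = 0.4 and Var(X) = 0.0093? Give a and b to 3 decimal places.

Let s = a+b. The Beta variance is μ(1−μ)/(s+1).
So s+1 = μ(1−μ)/σ² = (0.4×0.6)/0.0093 = 0.24/0.0093 = 25.8065, giving s = 24.8065.
Then a = μs = 0.4×24.8065 = 9.923 and b = (1−μ)s = 0.6×24.8065 = 14.884.

a = 9.923, b = 14.884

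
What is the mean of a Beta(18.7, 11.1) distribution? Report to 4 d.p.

0.6275

E[X] = α/(α+β) = 18.7/29.8 = 0.6275.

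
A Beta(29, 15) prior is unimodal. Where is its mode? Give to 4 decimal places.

0.6667

With α,β > 1, mode = (α−1)/(α+β−2) = 28/42 = 0.6667.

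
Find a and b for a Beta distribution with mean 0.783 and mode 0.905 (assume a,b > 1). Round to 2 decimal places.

With s = a+b: μ = a/s and mode = (a−1)/(s−2). Eliminating a = μs,
μs − 1 = m(s−2) ⇒ s(μ−m) = 1−2m ⇒ s = -0.810/-0.122 = 6.6393.
So a = μs = 5.20, b = (1−μ)s = 1.44.

a = 5.20, b = 1.44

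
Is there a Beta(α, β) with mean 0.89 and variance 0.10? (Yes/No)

No

A Beta with mean μ has variance μ(1−μ)/(α+β+1) < μ(1−μ).
Here μ(1−μ) = 0.89×0.11 = 0.0979, and 0.10 ≥ 0.0979.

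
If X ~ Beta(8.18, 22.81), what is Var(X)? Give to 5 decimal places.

0.00607

α+β = 30.99 and αβ = 186.5858, so Var = αβ/[(α+β)²(α+β+1)] = 186.5858/30722.559399 = 0.00607.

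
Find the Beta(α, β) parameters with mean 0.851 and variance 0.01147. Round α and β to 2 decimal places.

α = 8.56, β = 1.50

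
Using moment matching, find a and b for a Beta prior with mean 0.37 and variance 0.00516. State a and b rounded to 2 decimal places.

a = 16.34, b = 27.83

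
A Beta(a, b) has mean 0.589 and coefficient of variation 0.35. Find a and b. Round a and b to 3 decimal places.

σ = CV·μ = 0.35×0.589 = 0.20615, so σ² = 0.042498.
s+1 = μ(1−μ)/σ² = 0.242079/0.042498 = 5.6963, so s = a+b = 4.6963.
a = μs = 2.766, b = (1−μ)s = 1.930.

a = 2.766, b = 1.930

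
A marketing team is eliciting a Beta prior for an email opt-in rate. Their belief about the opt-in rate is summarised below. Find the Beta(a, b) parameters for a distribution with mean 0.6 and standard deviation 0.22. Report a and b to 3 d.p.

Variance = 0.22² = 0.0484. The moment-matching identity a+b = μ(1−μ)/Var − 1 gives
a+b = 0.24/0.0484 − 1 = 3.9587, so a = μ·3.9587 = 2.375 and b = (1−μ)·3.9587 = 1.583.

a = 2.375, b = 1.583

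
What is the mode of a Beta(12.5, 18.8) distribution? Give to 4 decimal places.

0.3925

The density x^(α−1)(1−x)^(β−1) is maximised at (α−1)/(α+β−2) = 11.5/29.3 = 0.3925.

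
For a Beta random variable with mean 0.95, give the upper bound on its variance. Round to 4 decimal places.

Var = μ(1−μ)/(α+β+1), which approaches μ(1−μ) as α+β → 0.
So the supremum is μ(1−μ) = 0.95×0.05 = 0.0475.

0.0475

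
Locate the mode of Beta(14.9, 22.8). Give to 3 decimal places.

0.389

The density x^(α−1)(1−x)^(β−1) is maximised at (α−1)/(α+β−2) = 13.9/35.7 = 0.389.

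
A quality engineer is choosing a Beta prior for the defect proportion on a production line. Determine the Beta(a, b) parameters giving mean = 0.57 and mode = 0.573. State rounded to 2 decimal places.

a = 27.74, b = 20.93

Let s = a+b. Mean gives a = μs = 0.57s; mode gives (a−1)/(s−2) = 0.573.
Substituting: 0.57s − 1 = 0.573(s−2) = 0.573s − 1.146, so -0.003s = -0.146 and s = 48.6667.
Then a = 0.57×48.6667 = 27.74 and b = s−a = 20.93.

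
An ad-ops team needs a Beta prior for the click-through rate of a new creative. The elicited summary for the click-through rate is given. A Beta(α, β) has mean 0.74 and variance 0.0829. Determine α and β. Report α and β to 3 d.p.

Let s = α+β. The Beta variance is μ(1−μ)/(s+1).
So s+1 = μ(1−μ)/σ² = (0.74×0.26)/0.0829 = 0.1924/0.0829 = 2.3209, giving s = 1.3209.
Then α = μs = 0.74×1.3209 = 0.977 and β = (1−μ)s = 0.26×1.3209 = 0.343.

α = 0.977, β = 0.343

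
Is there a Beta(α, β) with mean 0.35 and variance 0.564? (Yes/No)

No

A Beta with mean μ has variance μ(1−μ)/(α+β+1) < μ(1−μ).
Here μ(1−μ) = 0.35×0.65 = 0.2275, and 0.564 ≥ 0.2275.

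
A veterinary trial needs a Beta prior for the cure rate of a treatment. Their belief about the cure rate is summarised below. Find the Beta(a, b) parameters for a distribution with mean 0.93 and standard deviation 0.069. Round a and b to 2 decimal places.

Variance = 0.069² = 0.004761. The moment-matching identity a+b = μ(1−μ)/Var − 1 gives
a+b = 0.0651/0.004761 − 1 = 12.6736, so a = μ·12.6736 = 11.79 and b = (1−μ)·12.6736 = 0.89.

a = 11.79, b = 0.89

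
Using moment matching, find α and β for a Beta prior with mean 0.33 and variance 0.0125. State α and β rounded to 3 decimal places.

α = 5.507, β = 11.181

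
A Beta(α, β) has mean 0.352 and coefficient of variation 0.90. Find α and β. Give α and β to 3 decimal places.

σ = CV·μ = 0.90×0.352 = 0.31680, so σ² = 0.100362.
s+1 = μ(1−μ)/σ² = 0.228096/0.100362 = 2.2727, so s = α+β = 1.2727.
α = μs = 0.448, β = (1−μ)s = 0.825.

α = 0.448, β = 0.825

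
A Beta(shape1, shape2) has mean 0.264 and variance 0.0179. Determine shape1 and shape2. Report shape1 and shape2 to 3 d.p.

Write ν = shape1+shape2; then shape1 = μν and Var = μ(1−μ)/(ν+1).
ν = μ(1−μ)/Var − 1 = 0.194304/0.0179 − 1 = 9.8550.
shape1 = 0.264·9.8550 = 2.602, shape2 = 0.736·9.8550 = 7.253.

shape1 = 2.602, shape2 = 7.253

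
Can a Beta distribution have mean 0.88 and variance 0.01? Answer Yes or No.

For any Beta, Var(X) < E[X]·(1−E[X]).
Here μ(1−μ) = 0.88×0.12 = 0.1056, and 0.01 < 0.1056.

Yes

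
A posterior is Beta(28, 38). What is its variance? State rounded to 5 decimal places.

0.00365

μ = 28/66 = 0.424242; Var = μ(1−μ)/(α+β+1) = 0.2442608/67 = 0.00365.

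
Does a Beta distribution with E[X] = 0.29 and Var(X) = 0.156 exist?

A Beta with mean μ has variance μ(1−μ)/(α+β+1) < μ(1−μ).
Here μ(1−μ) = 0.29×0.71 = 0.2059, and 0.156 < 0.2059.

Yes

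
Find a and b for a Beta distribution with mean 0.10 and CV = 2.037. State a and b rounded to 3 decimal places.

a = 0.117, b = 1.052

σ = CV·μ = 2.037×0.10 = 0.20370, so σ² = 0.041494.
s+1 = μ(1−μ)/σ² = 0.0900/0.041494 = 2.1690, so s = a+b = 1.1690.
a = μs = 0.117, b = (1−μ)s = 1.052.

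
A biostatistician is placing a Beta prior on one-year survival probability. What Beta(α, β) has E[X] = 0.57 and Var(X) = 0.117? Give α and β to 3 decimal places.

α = 0.624, β = 0.471

By moment matching, α+β = μ(1−μ)/σ² − 1 = (0.57·0.43)/0.117 − 1 = 2.0949 − 1 = 1.0949.
Since α/(α+β) = μ, α = 0.57·1.0949 = 0.624 and β = 0.43·1.0949 = 0.471.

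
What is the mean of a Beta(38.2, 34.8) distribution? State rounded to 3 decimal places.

0.523

The Beta mean is α/(α+β) = 38.2/(38.2+34.8) = 0.523.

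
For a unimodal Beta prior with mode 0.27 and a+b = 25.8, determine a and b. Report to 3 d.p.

a = 7.426, b = 18.374

Mode = (a−1)/(κ−2) with κ = a+b, so a−1 = 0.27·23.8 = 6.426.
a = 7.426; b = κ − a = 18.374.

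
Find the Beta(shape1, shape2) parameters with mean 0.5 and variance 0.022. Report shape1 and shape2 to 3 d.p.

shape1 = 5.182, shape2 = 5.182

Write ν = shape1+shape2; then shape1 = μν and Var = μ(1−μ)/(ν+1).
ν = μ(1−μ)/Var − 1 = 0.25/0.022 − 1 = 10.3636.
shape1 = 0.5·10.3636 = 5.182, shape2 = 0.5·10.3636 = 5.182.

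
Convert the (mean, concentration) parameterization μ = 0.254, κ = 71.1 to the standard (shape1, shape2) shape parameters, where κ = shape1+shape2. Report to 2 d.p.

shape1 = μκ = 0.254×71.1 = 18.06 and shape2 = (1−μ)κ = 0.746×71.1 = 53.04.

shape1 = 18.06, shape2 = 53.04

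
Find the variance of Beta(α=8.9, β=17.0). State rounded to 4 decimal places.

0.0084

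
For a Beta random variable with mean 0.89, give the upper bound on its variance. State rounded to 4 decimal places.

For fixed mean μ the Beta variance is μ(1−μ)/(α+β+1), increasing as α+β decreases.
Its least upper bound (not attained) is μ(1−μ) = 0.89·0.11 = 0.0979.

0.0979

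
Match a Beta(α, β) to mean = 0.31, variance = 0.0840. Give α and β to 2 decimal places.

α = 0.48, β = 1.07

By moment matching, α+β = μ(1−μ)/σ² − 1 = (0.31·0.69)/0.0840 − 1 = 2.5464 − 1 = 1.5464.
Since α/(α+β) = μ, α = 0.31·1.5464 = 0.48 and β = 0.69·1.5464 = 1.07.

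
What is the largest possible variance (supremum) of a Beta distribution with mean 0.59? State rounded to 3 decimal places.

0.242

Var = μ(1−μ)/(α+β+1), which approaches μ(1−μ) as α+β → 0.
So the supremum is μ(1−μ) = 0.59×0.41 = 0.242.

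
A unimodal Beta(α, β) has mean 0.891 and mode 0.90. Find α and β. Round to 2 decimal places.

α = 79.20, β = 9.69

Let s = α+β. Mean gives α = μs = 0.891s; mode gives (α−1)/(s−2) = 0.90.
Substituting: 0.891s − 1 = 0.90(s−2) = 0.90s − 1.80, so -0.009s = -0.80 and s = 88.8889.
Then α = 0.891×88.8889 = 79.20 and β = s−α = 9.69.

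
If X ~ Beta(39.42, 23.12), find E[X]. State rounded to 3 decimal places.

E[X] = α/(α+β) = 39.42/62.54 = 0.630.

0.630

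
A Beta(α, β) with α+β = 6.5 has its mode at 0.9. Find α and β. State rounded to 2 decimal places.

α = 5.05, β = 1.45

Mode = (α−1)/(κ−2) with κ = α+β, so α−1 = 0.9·4.5 = 4.05.
α = 5.05; β = κ − α = 1.45.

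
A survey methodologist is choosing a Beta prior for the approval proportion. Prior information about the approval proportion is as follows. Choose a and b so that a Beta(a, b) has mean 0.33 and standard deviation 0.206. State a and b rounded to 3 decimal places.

Variance = 0.206² = 0.042436. The moment-matching identity a+b = μ(1−μ)/Var − 1 gives
a+b = 0.2211/0.042436 − 1 = 4.2102, so a = μ·4.2102 = 1.389 and b = (1−μ)·4.2102 = 2.821.

a = 1.389, b = 2.821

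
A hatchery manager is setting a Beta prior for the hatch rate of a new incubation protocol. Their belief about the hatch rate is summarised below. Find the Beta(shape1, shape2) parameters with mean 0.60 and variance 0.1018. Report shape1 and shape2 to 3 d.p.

shape1 = 0.815, shape2 = 0.543

Write ν = shape1+shape2; then shape1 = μν and Var = μ(1−μ)/(ν+1).
ν = μ(1−μ)/Var − 1 = 0.2400/0.1018 − 1 = 1.3576.
shape1 = 0.60·1.3576 = 0.815, shape2 = 0.40·1.3576 = 0.543.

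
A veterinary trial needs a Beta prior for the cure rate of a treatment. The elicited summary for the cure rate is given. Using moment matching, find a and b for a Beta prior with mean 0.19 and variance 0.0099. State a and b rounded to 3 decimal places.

Let s = a+b. The Beta variance is μ(1−μ)/(s+1).
So s+1 = μ(1−μ)/σ² = (0.19×0.81)/0.0099 = 0.1539/0.0099 = 15.5455, giving s = 14.5455.
Then a = μs = 0.19×14.5455 = 2.764 and b = (1−μ)s = 0.81×14.5455 = 11.782.

a = 2.764, b = 11.782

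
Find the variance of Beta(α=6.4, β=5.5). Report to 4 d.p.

0.0193

μ = 6.4/11.9 = 0.537815; Var = μ(1−μ)/(α+β+1) = 0.2485700/12.9 = 0.0193.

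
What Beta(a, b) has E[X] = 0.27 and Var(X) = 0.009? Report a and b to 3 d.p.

a = 5.643, b = 15.257

By moment matching, a+b = μ(1−μ)/σ² − 1 = (0.27·0.73)/0.009 − 1 = 21.9000 − 1 = 20.9000.
Since a/(a+b) = μ, a = 0.27·20.9000 = 5.643 and b = 0.73·20.9000 = 15.257.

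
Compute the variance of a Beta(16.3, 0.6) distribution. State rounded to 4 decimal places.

μ = 16.3/16.9 = 0.964497; Var = μ(1−μ)/(α+β+1) = 0.0342425/17.9 = 0.0019.

0.0019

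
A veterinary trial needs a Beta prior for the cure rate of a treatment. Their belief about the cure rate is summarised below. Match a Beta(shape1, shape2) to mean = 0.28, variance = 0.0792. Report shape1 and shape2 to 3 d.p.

shape1 = 0.433, shape2 = 1.113

Write ν = shape1+shape2; then shape1 = μν and Var = μ(1−μ)/(ν+1).
ν = μ(1−μ)/Var − 1 = 0.2016/0.0792 − 1 = 1.5455.
shape1 = 0.28·1.5455 = 0.433, shape2 = 0.72·1.5455 = 1.113.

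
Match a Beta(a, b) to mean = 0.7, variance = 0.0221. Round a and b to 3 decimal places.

a = 5.952, b = 2.551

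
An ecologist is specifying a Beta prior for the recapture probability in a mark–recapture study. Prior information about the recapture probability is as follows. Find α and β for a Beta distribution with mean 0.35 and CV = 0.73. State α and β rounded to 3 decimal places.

α = 0.870, β = 1.615

Var = (CV·μ)² = (0.73×0.35)² = 0.065280.
α+β = μ(1−μ)/Var − 1 = 0.2275/0.065280 − 1 = 2.4850.
Thus α = 0.35·2.4850 = 0.870 and β = 0.65·2.4850 = 1.615.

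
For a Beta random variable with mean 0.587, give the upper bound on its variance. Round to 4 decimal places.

Var = μ(1−μ)/(α+β+1), which approaches μ(1−μ) as α+β → 0.
So the supremum is μ(1−μ) = 0.587×0.413 = 0.2424.

0.2424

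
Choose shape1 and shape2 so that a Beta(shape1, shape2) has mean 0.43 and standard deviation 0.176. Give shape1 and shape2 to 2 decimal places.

shape1 = 2.97, shape2 = 3.94

First σ² = 0.030976. Setting shape1 = μn, shape2 = (1−μ)n with n = shape1+shape2,
μ(1−μ)/(n+1) = 0.030976 ⇒ n+1 = 0.2451/0.030976 = 7.9126 ⇒ n = 6.9126.
Hence shape1 = 0.43×6.9126 = 2.97, shape2 = 0.57×6.9126 = 3.94.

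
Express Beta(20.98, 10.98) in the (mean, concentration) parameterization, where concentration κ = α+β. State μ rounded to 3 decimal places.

κ = α+β = 20.98+10.98 = 31.96; μ = α/κ = 20.98/31.96 = 0.656.

μ = 0.656, κ = 31.96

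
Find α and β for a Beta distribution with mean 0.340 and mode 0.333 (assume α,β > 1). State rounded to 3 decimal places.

α = 16.223, β = 31.491

With s = α+β: μ = α/s and mode = (α−1)/(s−2). Eliminating α = μs,
μs − 1 = m(s−2) ⇒ s(μ−m) = 1−2m ⇒ s = 0.334/0.007 = 47.7143.
So α = μs = 16.223, β = (1−μ)s = 31.491.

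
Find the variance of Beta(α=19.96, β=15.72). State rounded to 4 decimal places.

α+β = 35.68 and αβ = 313.7712, so Var = αβ/[(α+β)²(α+β+1)] = 313.7712/46695.928832 = 0.0067.

0.0067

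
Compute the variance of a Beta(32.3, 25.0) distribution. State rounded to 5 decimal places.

0.00422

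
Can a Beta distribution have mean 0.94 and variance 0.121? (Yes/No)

For any Beta, Var(X) < E[X]·(1−E[X]).
Here μ(1−μ) = 0.94×0.06 = 0.0564, and 0.121 ≥ 0.0564.

No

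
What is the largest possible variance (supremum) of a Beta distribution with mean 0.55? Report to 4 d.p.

For fixed mean μ the Beta variance is μ(1−μ)/(α+β+1), increasing as α+β decreases.
Its least upper bound (not attained) is μ(1−μ) = 0.55·0.45 = 0.2475.

0.2475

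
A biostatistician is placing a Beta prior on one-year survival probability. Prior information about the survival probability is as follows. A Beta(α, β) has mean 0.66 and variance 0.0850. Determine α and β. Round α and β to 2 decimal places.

By moment matching, α+β = μ(1−μ)/σ² − 1 = (0.66·0.34)/0.0850 − 1 = 2.6400 − 1 = 1.6400.
Since α/(α+β) = μ, α = 0.66·1.6400 = 1.08 and β = 0.34·1.6400 = 0.56.

α = 1.08, β = 0.56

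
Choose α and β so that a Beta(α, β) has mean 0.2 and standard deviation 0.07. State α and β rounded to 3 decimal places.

α = 6.331, β = 25.322

σ² = 0.07² = 0.0049.
With s = α+β, Var = μ(1−μ)/(s+1), so s+1 = (0.2×0.8)/0.0049 = 32.6531 and s = 31.6531.
α = μs = 6.331, β = (1−μ)s = 25.322.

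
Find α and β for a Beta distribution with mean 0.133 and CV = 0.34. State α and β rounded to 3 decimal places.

α = 7.367, β = 48.024

σ = CV·μ = 0.34×0.133 = 0.04522, so σ² = 0.002045.
s+1 = μ(1−μ)/σ² = 0.115311/0.002045 = 56.3910, so s = α+β = 55.3910.
α = μs = 7.367, β = (1−μ)s = 48.024.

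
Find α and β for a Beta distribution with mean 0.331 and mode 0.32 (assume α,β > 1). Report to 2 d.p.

With s = α+β: μ = α/s and mode = (α−1)/(s−2). Eliminating α = μs,
μs − 1 = m(s−2) ⇒ s(μ−m) = 1−2m ⇒ s = 0.36/0.011 = 32.7273.
So α = μs = 10.83, β = (1−μ)s = 21.89.

α = 10.83, β = 21.89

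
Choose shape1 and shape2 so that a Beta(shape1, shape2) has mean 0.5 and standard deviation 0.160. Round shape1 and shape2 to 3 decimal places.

First σ² = 0.025600. Setting shape1 = μn, shape2 = (1−μ)n with n = shape1+shape2,
μ(1−μ)/(n+1) = 0.025600 ⇒ n+1 = 0.25/0.025600 = 9.7656 ⇒ n = 8.7656.
Hence shape1 = 0.5×8.7656 = 4.383, shape2 = 0.5×8.7656 = 4.383.

shape1 = 4.383, shape2 = 4.383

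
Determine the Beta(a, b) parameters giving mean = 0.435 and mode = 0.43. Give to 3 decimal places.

a = 12.180, b = 15.820

Let s = a+b. Mean gives a = μs = 0.435s; mode gives (a−1)/(s−2) = 0.43.
Substituting: 0.435s − 1 = 0.43(s−2) = 0.43s − 0.86, so 0.005s = 0.14 and s = 28.0000.
Then a = 0.435×28.0000 = 12.180 and b = s−a = 15.820.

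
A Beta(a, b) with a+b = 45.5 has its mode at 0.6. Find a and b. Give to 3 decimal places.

For a,b>1 the mode is (a−1)/(a+b−2), so a = mode·(κ−2)+1 = 0.6×43.5+1 = 27.100.
And b = (1−mode)·(κ−2)+1 = 0.4×43.5+1 = 18.400.

a = 27.100, b = 18.400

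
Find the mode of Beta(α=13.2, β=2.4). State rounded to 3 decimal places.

0.897

With α,β > 1, mode = (α−1)/(α+β−2) = 12.2/13.6 = 0.897.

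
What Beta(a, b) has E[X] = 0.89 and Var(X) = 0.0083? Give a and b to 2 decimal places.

Write ν = a+b; then a = μν and Var = μ(1−μ)/(ν+1).
ν = μ(1−μ)/Var − 1 = 0.0979/0.0083 − 1 = 10.7952.
a = 0.89·10.7952 = 9.61, b = 0.11·10.7952 = 1.19.

a = 9.61, b = 1.19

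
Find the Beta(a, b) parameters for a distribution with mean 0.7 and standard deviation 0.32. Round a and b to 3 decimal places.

σ² = 0.32² = 0.1024.
With s = a+b, Var = μ(1−μ)/(s+1), so s+1 = (0.7×0.3)/0.1024 = 2.0508 and s = 1.0508.
a = μs = 0.736, b = (1−μ)s = 0.315.

a = 0.736, b = 0.315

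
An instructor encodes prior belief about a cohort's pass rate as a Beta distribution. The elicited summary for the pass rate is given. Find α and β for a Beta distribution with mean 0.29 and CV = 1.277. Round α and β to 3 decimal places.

α = 0.145, β = 0.356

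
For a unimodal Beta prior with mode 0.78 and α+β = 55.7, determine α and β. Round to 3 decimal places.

α = 42.886, β = 12.814

Since the density peak of Beta(α,β) is at (α−1)/(α+β−2),
α = 1 + 0.78(55.7−2) = 42.886 and β = 55.7 − 42.886 = 12.814.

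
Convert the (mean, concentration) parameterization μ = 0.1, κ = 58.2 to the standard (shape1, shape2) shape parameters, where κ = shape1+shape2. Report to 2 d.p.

shape1 = μκ = 0.1×58.2 = 5.82 and shape2 = (1−μ)κ = 0.9×58.2 = 52.38.

shape1 = 5.82, shape2 = 52.38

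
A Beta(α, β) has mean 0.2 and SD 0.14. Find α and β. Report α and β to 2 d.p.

α = 1.43, β = 5.73

First σ² = 0.0196. Setting α = μn, β = (1−μ)n with n = α+β,
μ(1−μ)/(n+1) = 0.0196 ⇒ n+1 = 0.16/0.0196 = 8.1633 ⇒ n = 7.1633.
Hence α = 0.2×7.1633 = 1.43, β = 0.8×7.1633 = 5.73.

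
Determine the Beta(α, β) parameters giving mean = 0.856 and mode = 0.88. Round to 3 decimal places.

Let s = α+β. Mean gives α = μs = 0.856s; mode gives (α−1)/(s−2) = 0.88.
Substituting: 0.856s − 1 = 0.88(s−2) = 0.88s − 1.76, so -0.024s = -0.76 and s = 31.6667.
Then α = 0.856×31.6667 = 27.107 and β = s−α = 4.560.

α = 27.107, β = 4.560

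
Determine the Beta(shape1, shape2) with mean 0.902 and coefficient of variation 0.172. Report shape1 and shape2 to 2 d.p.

σ = CV·μ = 0.172×0.902 = 0.15514, so σ² = 0.024070.
s+1 = μ(1−μ)/σ² = 0.088396/0.024070 = 3.6725, so s = shape1+shape2 = 2.6725.
shape1 = μs = 2.41, shape2 = (1−μ)s = 0.26.

shape1 = 2.41, shape2 = 0.26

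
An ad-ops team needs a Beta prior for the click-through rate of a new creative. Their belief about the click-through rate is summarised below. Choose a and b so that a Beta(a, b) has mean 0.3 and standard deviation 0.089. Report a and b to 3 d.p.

a = 7.654, b = 17.858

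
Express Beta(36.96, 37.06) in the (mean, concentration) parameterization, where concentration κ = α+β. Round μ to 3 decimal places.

κ = α+β = 36.96+37.06 = 74.02; μ = α/κ = 36.96/74.02 = 0.499.

μ = 0.499, κ = 74.02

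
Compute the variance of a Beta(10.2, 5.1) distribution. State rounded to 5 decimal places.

0.01363

α+β = 15.3 and αβ = 52.02, so Var = αβ/[(α+β)²(α+β+1)] = 52.02/3815.667 = 0.01363.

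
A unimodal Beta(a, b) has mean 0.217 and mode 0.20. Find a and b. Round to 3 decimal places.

a = 7.659, b = 27.635

Let s = a+b. Mean gives a = μs = 0.217s; mode gives (a−1)/(s−2) = 0.20.
Substituting: 0.217s − 1 = 0.20(s−2) = 0.20s − 0.40, so 0.017s = 0.60 and s = 35.2941.
Then a = 0.217×35.2941 = 7.659 and b = s−a = 27.635.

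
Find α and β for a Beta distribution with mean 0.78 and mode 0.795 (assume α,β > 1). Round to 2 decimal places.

Let s = α+β. Mean gives α = μs = 0.78s; mode gives (α−1)/(s−2) = 0.795.
Substituting: 0.78s − 1 = 0.795(s−2) = 0.795s − 1.590, so -0.015s = -0.590 and s = 39.3333.
Then α = 0.78×39.3333 = 30.68 and β = s−α = 8.65.

α = 30.68, β = 8.65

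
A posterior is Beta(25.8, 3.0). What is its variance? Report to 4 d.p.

0.0031

Var = αβ/[(α+β)²(α+β+1)] = (25.8×3.0)/(28.8²×29.8) = 77.40/24717.312 = 0.0031.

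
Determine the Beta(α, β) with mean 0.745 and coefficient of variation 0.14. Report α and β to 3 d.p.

σ = CV·μ = 0.14×0.745 = 0.10430, so σ² = 0.010878.
s+1 = μ(1−μ)/σ² = 0.189975/0.010878 = 17.4634, so s = α+β = 16.4634.
α = μs = 12.265, β = (1−μ)s = 4.198.

α = 12.265, β = 4.198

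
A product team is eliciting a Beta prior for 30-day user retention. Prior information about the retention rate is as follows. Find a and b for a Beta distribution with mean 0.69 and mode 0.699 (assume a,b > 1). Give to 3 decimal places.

a = 30.513, b = 13.709

Let s = a+b. Mean gives a = μs = 0.69s; mode gives (a−1)/(s−2) = 0.699.
Substituting: 0.69s − 1 = 0.699(s−2) = 0.699s − 1.398, so -0.009s = -0.398 and s = 44.2222.
Then a = 0.69×44.2222 = 30.513 and b = s−a = 13.709.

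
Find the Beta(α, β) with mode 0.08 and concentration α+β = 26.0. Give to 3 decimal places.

For α,β>1 the mode is (α−1)/(α+β−2), so α = mode·(κ−2)+1 = 0.08×24.0+1 = 2.920.
And β = (1−mode)·(κ−2)+1 = 0.92×24.0+1 = 23.080.

α = 2.920, β = 23.080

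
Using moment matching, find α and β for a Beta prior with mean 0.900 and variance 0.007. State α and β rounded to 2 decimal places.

α = 10.67, β = 1.19

Write ν = α+β; then α = μν and Var = μ(1−μ)/(ν+1).
ν = μ(1−μ)/Var − 1 = 0.090000/0.007 − 1 = 11.8571.
α = 0.900·11.8571 = 10.67, β = 0.100·11.8571 = 1.19.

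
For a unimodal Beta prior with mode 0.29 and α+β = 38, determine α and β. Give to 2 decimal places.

α = 11.44, β = 26.56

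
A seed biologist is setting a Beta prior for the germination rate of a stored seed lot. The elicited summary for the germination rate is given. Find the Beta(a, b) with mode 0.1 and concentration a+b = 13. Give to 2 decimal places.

For a,b>1 the mode is (a−1)/(a+b−2), so a = mode·(κ−2)+1 = 0.1×11+1 = 2.10.
And b = (1−mode)·(κ−2)+1 = 0.9×11+1 = 10.90.

a = 2.10, b = 10.90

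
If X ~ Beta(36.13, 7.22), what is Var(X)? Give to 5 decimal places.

α+β = 43.35 and αβ = 260.8586, so Var = αβ/[(α+β)²(α+β+1)] = 260.8586/83343.517875 = 0.00313.

0.00313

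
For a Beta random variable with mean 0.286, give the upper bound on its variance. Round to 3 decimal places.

0.204

Var = μ(1−μ)/(α+β+1), which approaches μ(1−μ) as α+β → 0.
So the supremum is μ(1−μ) = 0.286×0.714 = 0.204.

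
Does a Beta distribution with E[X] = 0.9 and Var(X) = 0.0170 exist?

Yes

A Beta with mean μ has variance μ(1−μ)/(α+β+1) < μ(1−μ).
Here μ(1−μ) = 0.9×0.1 = 0.09, and 0.0170 < 0.09.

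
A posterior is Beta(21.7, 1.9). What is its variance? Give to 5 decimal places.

0.00301

Var = αβ/[(α+β)²(α+β+1)] = (21.7×1.9)/(23.6²×24.6) = 41.23/13701.216 = 0.00301.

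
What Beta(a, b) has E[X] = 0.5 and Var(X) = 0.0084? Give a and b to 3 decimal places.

Write ν = a+b; then a = μν and Var = μ(1−μ)/(ν+1).
ν = μ(1−μ)/Var − 1 = 0.25/0.0084 − 1 = 28.7619.
a = 0.5·28.7619 = 14.381, b = 0.5·28.7619 = 14.381.

a = 14.381, b = 14.381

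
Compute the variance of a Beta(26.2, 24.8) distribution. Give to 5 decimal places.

μ = 26.2/51.0 = 0.513725; Var = μ(1−μ)/(α+β+1) = 0.2498116/52.0 = 0.00480.

0.00480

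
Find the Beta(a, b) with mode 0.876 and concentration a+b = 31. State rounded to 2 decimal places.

a = 26.40, b = 4.60

For a,b>1 the mode is (a−1)/(a+b−2), so a = mode·(κ−2)+1 = 0.876×29+1 = 26.40.
And b = (1−mode)·(κ−2)+1 = 0.124×29+1 = 4.60.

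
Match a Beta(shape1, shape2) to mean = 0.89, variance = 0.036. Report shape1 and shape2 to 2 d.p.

shape1 = 1.53, shape2 = 0.19

Let s = shape1+shape2. The Beta variance is μ(1−μ)/(s+1).
So s+1 = μ(1−μ)/σ² = (0.89×0.11)/0.036 = 0.0979/0.036 = 2.7194, giving s = 1.7194.
Then shape1 = μs = 0.89×1.7194 = 1.53 and shape2 = (1−μ)s = 0.11×1.7194 = 0.19.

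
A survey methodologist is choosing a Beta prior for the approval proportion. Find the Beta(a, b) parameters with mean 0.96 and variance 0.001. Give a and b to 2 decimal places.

By moment matching, a+b = μ(1−μ)/σ² − 1 = (0.96·0.04)/0.001 − 1 = 38.4000 − 1 = 37.4000.
Since a/(a+b) = μ, a = 0.96·37.4000 = 35.90 and b = 0.04·37.4000 = 1.50.

a = 35.90, b = 1.50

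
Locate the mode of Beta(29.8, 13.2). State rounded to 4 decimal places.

The density x^(α−1)(1−x)^(β−1) is maximised at (α−1)/(α+β−2) = 28.8/41.0 = 0.7024.

0.7024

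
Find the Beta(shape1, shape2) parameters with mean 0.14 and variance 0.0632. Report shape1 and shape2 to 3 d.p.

shape1 = 0.127, shape2 = 0.778

Write ν = shape1+shape2; then shape1 = μν and Var = μ(1−μ)/(ν+1).
ν = μ(1−μ)/Var − 1 = 0.1204/0.0632 − 1 = 0.9051.
shape1 = 0.14·0.9051 = 0.127, shape2 = 0.86·0.9051 = 0.778.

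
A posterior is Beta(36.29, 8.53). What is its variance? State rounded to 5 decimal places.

0.00336

α+β = 44.82 and αβ = 309.5537, so Var = αβ/[(α+β)²(α+β+1)] = 309.5537/92044.700568 = 0.00336.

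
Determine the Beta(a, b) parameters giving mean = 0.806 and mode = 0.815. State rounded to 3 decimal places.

Let s = a+b. Mean gives a = μs = 0.806s; mode gives (a−1)/(s−2) = 0.815.
Substituting: 0.806s − 1 = 0.815(s−2) = 0.815s − 1.630, so -0.009s = -0.630 and s = 70.0000.
Then a = 0.806×70.0000 = 56.420 and b = s−a = 13.580.

a = 56.420, b = 13.580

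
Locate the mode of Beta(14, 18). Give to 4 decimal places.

0.4333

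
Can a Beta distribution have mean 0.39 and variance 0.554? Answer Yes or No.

For any Beta, Var(X) < E[X]·(1−E[X]).
Here μ(1−μ) = 0.39×0.61 = 0.2379, and 0.554 ≥ 0.2379.

No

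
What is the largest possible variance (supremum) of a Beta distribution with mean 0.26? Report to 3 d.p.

Var = μ(1−μ)/(α+β+1), which approaches μ(1−μ) as α+β → 0.
So the supremum is μ(1−μ) = 0.26×0.74 = 0.192.

0.192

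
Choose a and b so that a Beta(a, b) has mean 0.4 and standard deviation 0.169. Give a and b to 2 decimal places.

a = 2.96, b = 4.44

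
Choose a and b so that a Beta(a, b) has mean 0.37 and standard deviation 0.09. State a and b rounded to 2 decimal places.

a = 10.28, b = 17.50

Variance = 0.09² = 0.0081. The moment-matching identity a+b = μ(1−μ)/Var − 1 gives
a+b = 0.2331/0.0081 − 1 = 27.7778, so a = μ·27.7778 = 10.28 and b = (1−μ)·27.7778 = 17.50.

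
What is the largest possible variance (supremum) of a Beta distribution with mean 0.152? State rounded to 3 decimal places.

0.129

For fixed mean μ the Beta variance is μ(1−μ)/(α+β+1), increasing as α+β decreases.
Its least upper bound (not attained) is μ(1−μ) = 0.152·0.848 = 0.129.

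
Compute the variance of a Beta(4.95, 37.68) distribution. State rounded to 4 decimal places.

0.0024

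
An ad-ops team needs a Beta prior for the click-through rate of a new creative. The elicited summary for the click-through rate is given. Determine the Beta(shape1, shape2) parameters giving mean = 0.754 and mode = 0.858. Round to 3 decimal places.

shape1 = 5.191, shape2 = 1.694

Let s = shape1+shape2. Mean gives shape1 = μs = 0.754s; mode gives (shape1−1)/(s−2) = 0.858.
Substituting: 0.754s − 1 = 0.858(s−2) = 0.858s − 1.716, so -0.104s = -0.716 and s = 6.8846.
Then shape1 = 0.754×6.8846 = 5.191 and shape2 = s−shape1 = 1.694.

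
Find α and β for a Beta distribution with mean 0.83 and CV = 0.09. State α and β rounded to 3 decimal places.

σ = CV·μ = 0.09×0.83 = 0.07470, so σ² = 0.005580.
s+1 = μ(1−μ)/σ² = 0.1411/0.005580 = 25.2863, so s = α+β = 24.2863.
α = μs = 20.158, β = (1−μ)s = 4.129.

α = 20.158, β = 4.129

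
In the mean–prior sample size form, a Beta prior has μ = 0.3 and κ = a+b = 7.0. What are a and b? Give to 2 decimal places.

a = 2.10, b = 4.90

a = μκ = 0.3×7.0 = 2.10 and b = (1−μ)κ = 0.7×7.0 = 4.90.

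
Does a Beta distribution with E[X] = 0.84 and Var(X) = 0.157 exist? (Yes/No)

No

A Beta with mean μ has variance μ(1−μ)/(α+β+1) < μ(1−μ).
Here μ(1−μ) = 0.84×0.16 = 0.1344, and 0.157 ≥ 0.1344.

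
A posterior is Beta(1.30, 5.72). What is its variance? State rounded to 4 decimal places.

0.0188

μ = 1.30/7.02 = 0.185185; Var = μ(1−μ)/(α+β+1) = 0.1508916/8.02 = 0.0188.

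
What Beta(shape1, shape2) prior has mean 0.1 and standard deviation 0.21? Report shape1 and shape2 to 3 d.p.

Variance = 0.21² = 0.0441. The moment-matching identity shape1+shape2 = μ(1−μ)/Var − 1 gives
shape1+shape2 = 0.09/0.0441 − 1 = 1.0408, so shape1 = μ·1.0408 = 0.104 and shape2 = (1−μ)·1.0408 = 0.937.

shape1 = 0.104, shape2 = 0.937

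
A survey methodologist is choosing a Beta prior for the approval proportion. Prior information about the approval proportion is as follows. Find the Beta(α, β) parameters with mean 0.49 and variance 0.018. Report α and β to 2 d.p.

Write ν = α+β; then α = μν and Var = μ(1−μ)/(ν+1).
ν = μ(1−μ)/Var − 1 = 0.2499/0.018 − 1 = 12.8833.
α = 0.49·12.8833 = 6.31, β = 0.51·12.8833 = 6.57.

α = 6.31, β = 6.57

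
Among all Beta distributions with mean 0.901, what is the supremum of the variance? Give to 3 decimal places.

For fixed mean μ the Beta variance is μ(1−μ)/(α+β+1), increasing as α+β decreases.
Its least upper bound (not attained) is μ(1−μ) = 0.901·0.099 = 0.089.

0.089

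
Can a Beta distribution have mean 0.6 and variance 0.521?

For any Beta, Var(X) < E[X]·(1−E[X]).
Here μ(1−μ) = 0.6×0.4 = 0.24, and 0.521 ≥ 0.24.

No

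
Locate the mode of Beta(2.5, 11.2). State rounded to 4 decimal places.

The density x^(α−1)(1−x)^(β−1) is maximised at (α−1)/(α+β−2) = 1.5/11.7 = 0.1282.

0.1282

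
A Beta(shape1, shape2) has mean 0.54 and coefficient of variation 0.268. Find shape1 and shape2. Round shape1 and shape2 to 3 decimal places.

shape1 = 5.865, shape2 = 4.996

Var = (CV·μ)² = (0.268×0.54)² = 0.020944.
shape1+shape2 = μ(1−μ)/Var − 1 = 0.2484/0.020944 − 1 = 10.8603.
Thus shape1 = 0.54·10.8603 = 5.865 and shape2 = 0.46·10.8603 = 4.996.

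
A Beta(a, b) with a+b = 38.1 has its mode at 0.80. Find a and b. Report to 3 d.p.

a = 29.880, b = 8.220

Since the density peak of Beta(a,b) is at (a−1)/(a+b−2),
a = 1 + 0.80(38.1−2) = 29.880 and b = 38.1 − 29.880 = 8.220.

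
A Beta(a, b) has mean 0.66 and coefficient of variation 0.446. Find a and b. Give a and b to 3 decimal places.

a = 1.049, b = 0.541

σ = CV·μ = 0.446×0.66 = 0.29436, so σ² = 0.086648.
s+1 = μ(1−μ)/σ² = 0.2244/0.086648 = 2.5898, so s = a+b = 1.5898.
a = μs = 1.049, b = (1−μ)s = 0.541.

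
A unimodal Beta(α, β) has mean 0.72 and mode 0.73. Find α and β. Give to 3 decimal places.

Let s = α+β. Mean gives α = μs = 0.72s; mode gives (α−1)/(s−2) = 0.73.
Substituting: 0.72s − 1 = 0.73(s−2) = 0.73s − 1.46, so -0.01s = -0.46 and s = 46.0000.
Then α = 0.72×46.0000 = 33.120 and β = s−α = 12.880.

α = 33.120, β = 12.880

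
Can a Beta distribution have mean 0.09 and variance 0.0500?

A Beta with mean μ has variance μ(1−μ)/(α+β+1) < μ(1−μ).
Here μ(1−μ) = 0.09×0.91 = 0.0819, and 0.0500 < 0.0819.

Yes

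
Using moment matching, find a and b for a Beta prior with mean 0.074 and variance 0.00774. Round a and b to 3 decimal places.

a = 0.581, b = 7.272

Let s = a+b. The Beta variance is μ(1−μ)/(s+1).
So s+1 = μ(1−μ)/σ² = (0.074×0.926)/0.00774 = 0.068524/0.00774 = 8.8532, giving s = 7.8532.
Then a = μs = 0.074×7.8532 = 0.581 and b = (1−μ)s = 0.926×7.8532 = 7.272.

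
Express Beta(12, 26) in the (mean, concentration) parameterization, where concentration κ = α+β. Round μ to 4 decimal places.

μ = 0.3158, κ = 38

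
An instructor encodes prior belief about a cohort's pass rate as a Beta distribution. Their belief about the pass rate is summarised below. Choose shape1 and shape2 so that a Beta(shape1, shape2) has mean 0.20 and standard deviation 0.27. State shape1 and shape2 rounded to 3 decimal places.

shape1 = 0.239, shape2 = 0.956

First σ² = 0.0729. Setting shape1 = μn, shape2 = (1−μ)n with n = shape1+shape2,
μ(1−μ)/(n+1) = 0.0729 ⇒ n+1 = 0.1600/0.0729 = 2.1948 ⇒ n = 1.1948.
Hence shape1 = 0.20×1.1948 = 0.239, shape2 = 0.80×1.1948 = 0.956.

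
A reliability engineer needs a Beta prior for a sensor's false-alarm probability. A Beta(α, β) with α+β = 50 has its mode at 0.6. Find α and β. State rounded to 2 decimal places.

α = 29.80, β = 20.20

For α,β>1 the mode is (α−1)/(α+β−2), so α = mode·(κ−2)+1 = 0.6×48+1 = 29.80.
And β = (1−mode)·(κ−2)+1 = 0.4×48+1 = 20.20.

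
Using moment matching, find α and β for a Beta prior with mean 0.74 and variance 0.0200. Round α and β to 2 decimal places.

α = 6.38, β = 2.24

By moment matching, α+β = μ(1−μ)/σ² − 1 = (0.74·0.26)/0.0200 − 1 = 9.6200 − 1 = 8.6200.
Since α/(α+β) = μ, α = 0.74·8.6200 = 6.38 and β = 0.26·8.6200 = 2.24.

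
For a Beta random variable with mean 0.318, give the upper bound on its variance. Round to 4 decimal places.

0.2169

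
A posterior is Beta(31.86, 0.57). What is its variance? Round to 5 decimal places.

0.00052

Var = αβ/[(α+β)²(α+β+1)] = (31.86×0.57)/(32.43²×33.43) = 18.1602/35158.494807 = 0.00052.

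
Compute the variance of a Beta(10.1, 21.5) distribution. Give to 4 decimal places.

0.0067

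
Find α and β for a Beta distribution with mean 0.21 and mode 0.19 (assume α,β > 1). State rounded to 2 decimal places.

With s = α+β: μ = α/s and mode = (α−1)/(s−2). Eliminating α = μs,
μs − 1 = m(s−2) ⇒ s(μ−m) = 1−2m ⇒ s = 0.62/0.02 = 31.0000.
So α = μs = 6.51, β = (1−μ)s = 24.49.

α = 6.51, β = 24.49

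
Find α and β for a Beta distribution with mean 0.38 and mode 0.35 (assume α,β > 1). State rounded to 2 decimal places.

With s = α+β: μ = α/s and mode = (α−1)/(s−2). Eliminating α = μs,
μs − 1 = m(s−2) ⇒ s(μ−m) = 1−2m ⇒ s = 0.30/0.03 = 10.0000.
So α = μs = 3.80, β = (1−μ)s = 6.20.

α = 3.80, β = 6.20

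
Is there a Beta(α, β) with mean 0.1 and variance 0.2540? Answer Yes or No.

For any Beta, Var(X) < E[X]·(1−E[X]).
Here μ(1−μ) = 0.1×0.9 = 0.09, and 0.2540 ≥ 0.09.

No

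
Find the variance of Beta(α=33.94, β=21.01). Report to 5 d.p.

0.00422

α+β = 54.95 and αβ = 713.0794, so Var = αβ/[(α+β)²(α+β+1)] = 713.0794/168941.164875 = 0.00422.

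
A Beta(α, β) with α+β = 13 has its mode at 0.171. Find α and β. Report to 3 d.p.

α = 2.881, β = 10.119

Mode = (α−1)/(κ−2) with κ = α+β, so α−1 = 0.171·11 = 1.881.
α = 2.881; β = κ − α = 10.119.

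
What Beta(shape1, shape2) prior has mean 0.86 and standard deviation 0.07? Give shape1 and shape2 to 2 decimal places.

shape1 = 20.27, shape2 = 3.30

First σ² = 0.0049. Setting shape1 = μn, shape2 = (1−μ)n with n = shape1+shape2,
μ(1−μ)/(n+1) = 0.0049 ⇒ n+1 = 0.1204/0.0049 = 24.5714 ⇒ n = 23.5714.
Hence shape1 = 0.86×23.5714 = 20.27, shape2 = 0.14×23.5714 = 3.30.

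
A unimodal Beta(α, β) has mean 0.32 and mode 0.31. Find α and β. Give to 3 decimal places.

α = 12.160, β = 25.840

With s = α+β: μ = α/s and mode = (α−1)/(s−2). Eliminating α = μs,
μs − 1 = m(s−2) ⇒ s(μ−m) = 1−2m ⇒ s = 0.38/0.01 = 38.0000.
So α = μs = 12.160, β = (1−μ)s = 25.840.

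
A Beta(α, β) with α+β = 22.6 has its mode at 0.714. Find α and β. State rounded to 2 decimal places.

Since the density peak of Beta(α,β) is at (α−1)/(α+β−2),
α = 1 + 0.714(22.6−2) = 15.71 and β = 22.6 − 15.71 = 6.89.

α = 15.71, β = 6.89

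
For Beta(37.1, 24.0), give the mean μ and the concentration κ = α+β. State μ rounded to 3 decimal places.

κ = α+β = 37.1+24.0 = 61.1; μ = α/κ = 37.1/61.1 = 0.607.

μ = 0.607, κ = 61.1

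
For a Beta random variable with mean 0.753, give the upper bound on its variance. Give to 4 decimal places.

0.1860

For fixed mean μ the Beta variance is μ(1−μ)/(α+β+1), increasing as α+β decreases.
Its least upper bound (not attained) is μ(1−μ) = 0.753·0.247 = 0.1860.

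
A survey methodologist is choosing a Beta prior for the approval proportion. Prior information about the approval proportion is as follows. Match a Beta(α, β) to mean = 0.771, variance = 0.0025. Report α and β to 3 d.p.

α = 53.680, β = 15.944

By moment matching, α+β = μ(1−μ)/σ² − 1 = (0.771·0.229)/0.0025 − 1 = 70.6236 − 1 = 69.6236.
Since α/(α+β) = μ, α = 0.771·69.6236 = 53.680 and β = 0.229·69.6236 = 15.944.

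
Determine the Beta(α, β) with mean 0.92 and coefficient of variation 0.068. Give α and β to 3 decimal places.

Var = (CV·μ)² = (0.068×0.92)² = 0.003914.
α+β = μ(1−μ)/Var − 1 = 0.0736/0.003914 − 1 = 17.8055.
Thus α = 0.92·17.8055 = 16.381 and β = 0.08·17.8055 = 1.424.

α = 16.381, β = 1.424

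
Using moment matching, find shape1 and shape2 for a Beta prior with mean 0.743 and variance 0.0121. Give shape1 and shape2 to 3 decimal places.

Write ν = shape1+shape2; then shape1 = μν and Var = μ(1−μ)/(ν+1).
ν = μ(1−μ)/Var − 1 = 0.190951/0.0121 − 1 = 14.7811.
shape1 = 0.743·14.7811 = 10.982, shape2 = 0.257·14.7811 = 3.799.

shape1 = 10.982, shape2 = 3.799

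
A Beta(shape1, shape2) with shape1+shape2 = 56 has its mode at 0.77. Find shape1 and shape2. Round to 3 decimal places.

shape1 = 42.580, shape2 = 13.420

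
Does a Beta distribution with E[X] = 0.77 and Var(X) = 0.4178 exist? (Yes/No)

No

For any Beta, Var(X) < E[X]·(1−E[X]).
Here μ(1−μ) = 0.77×0.23 = 0.1771, and 0.4178 ≥ 0.1771.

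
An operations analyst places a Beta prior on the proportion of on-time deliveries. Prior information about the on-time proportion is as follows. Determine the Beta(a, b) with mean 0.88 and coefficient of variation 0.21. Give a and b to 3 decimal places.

σ = CV·μ = 0.21×0.88 = 0.18480, so σ² = 0.034151.
s+1 = μ(1−μ)/σ² = 0.1056/0.034151 = 3.0921, so s = a+b = 2.0921.
a = μs = 1.841, b = (1−μ)s = 0.251.

a = 1.841, b = 0.251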